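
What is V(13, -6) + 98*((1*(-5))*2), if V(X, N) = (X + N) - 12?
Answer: -985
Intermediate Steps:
V(X, N) = -12 + N + X (V(X, N) = (N + X) - 12 = -12 + N + X)
V(13, -6) + 98*((1*(-5))*2) = (-12 - 6 + 13) + 98*((1*(-5))*2) = -5 + 98*(-5*2) = -5 + 98*(-10) = -5 - 980 = -985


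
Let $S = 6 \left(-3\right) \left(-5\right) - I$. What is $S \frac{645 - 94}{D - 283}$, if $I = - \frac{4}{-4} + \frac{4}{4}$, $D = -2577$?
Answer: $- \frac{1102}{65} \approx -16.954$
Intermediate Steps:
$I = 2$ ($I = \left(-4\right) \left(- \frac{1}{4}\right) + 4 \cdot \frac{1}{4} = 1 + 1 = 2$)
$S = 88$ ($S = 6 \left(-3\right) \left(-5\right) - 2 = \left(-18\right) \left(-5\right) - 2 = 90 - 2 = 88$)
$S \frac{645 - 94}{D - 283} = 88 \frac{645 - 94}{-2577 - 283} = 88 \frac{551}{-2860} = 88 \cdot 551 \left(- \frac{1}{2860}\right) = 88 \left(- \frac{551}{2860}\right) = - \frac{1102}{65}$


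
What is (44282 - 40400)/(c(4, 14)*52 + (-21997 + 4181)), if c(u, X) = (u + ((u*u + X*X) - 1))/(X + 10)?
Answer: -23292/104101 ≈ -0.22374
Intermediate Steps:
c(u, X) = (-1 + u + X² + u²)/(10 + X) (c(u, X) = (u + ((u² + X²) - 1))/(10 + X) = (u + ((X² + u²) - 1))/(10 + X) = (u + (-1 + X² + u²))/(10 + X) = (-1 + u + X² + u²)/(10 + X))
(44282 - 40400)/(c(4, 14)*52 + (-21997 + 4181)) = (44282 - 40400)/(((-1 + 4 + 14² + 4²)/(10 + 14))*52 + (-21997 + 4181)) = 3882/(((-1 + 4 + 196 + 16)/24)*52 - 17816) = 3882/(((1/24)*215)*52 - 17816) = 3882/((215/24)*52 - 17816) = 3882/(2795/6 - 17816) = 3882/(-104101/6) = 3882*(-6/104101) = -23292/104101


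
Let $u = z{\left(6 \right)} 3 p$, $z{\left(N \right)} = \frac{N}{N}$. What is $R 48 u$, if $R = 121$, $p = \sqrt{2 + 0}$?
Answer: $17424 \sqrt{2} \approx 24641.0$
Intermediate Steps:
$z{\left(N \right)} = 1$
$p = \sqrt{2} \approx 1.4142$
$u = 3 \sqrt{2}$ ($u = 1 \cdot 3 \sqrt{2} = 3 \sqrt{2} \approx 4.2426$)
$R 48 u = 121 \cdot 48 \cdot 3 \sqrt{2} = 5808 \cdot 3 \sqrt{2} = 17424 \sqrt{2}$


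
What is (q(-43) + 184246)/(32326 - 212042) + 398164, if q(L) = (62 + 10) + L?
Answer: 71556257149/179716 ≈ 3.9816e+5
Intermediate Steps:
q(L) = 72 + L
(q(-43) + 184246)/(32326 - 212042) + 398164 = ((72 - 43) + 184246)/(32326 - 212042) + 398164 = (29 + 184246)/(-179716) + 398164 = 184275*(-1/179716) + 398164 = -184275/179716 + 398164 = 71556257149/179716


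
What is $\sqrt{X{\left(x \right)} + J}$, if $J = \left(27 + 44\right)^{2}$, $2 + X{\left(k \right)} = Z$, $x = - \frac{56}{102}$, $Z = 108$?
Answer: $\sqrt{5147} \approx 71.743$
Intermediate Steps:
$x = - \frac{28}{51}$ ($x = \left(-56\right) \frac{1}{102} = - \frac{28}{51} \approx -0.54902$)
$X{\left(k \right)} = 106$ ($X{\left(k \right)} = -2 + 108 = 106$)
$J = 5041$ ($J = 71^{2} = 5041$)
$\sqrt{X{\left(x \right)} + J} = \sqrt{106 + 5041} = \sqrt{5147}$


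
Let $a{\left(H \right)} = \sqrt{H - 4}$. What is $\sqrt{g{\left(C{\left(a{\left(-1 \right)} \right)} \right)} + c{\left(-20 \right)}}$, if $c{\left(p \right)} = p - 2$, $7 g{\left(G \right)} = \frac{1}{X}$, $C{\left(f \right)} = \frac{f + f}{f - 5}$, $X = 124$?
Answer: $\frac{i \sqrt{4143615}}{434} \approx 4.6903 i$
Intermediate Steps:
$a{\left(H \right)} = \sqrt{-4 + H}$
$C{\left(f \right)} = \frac{2 f}{-5 + f}$
$g{\left(G \right)} = \frac{1}{868}$ ($g{\left(G \right)} = \frac{1}{7 \cdot 124} = \frac{1}{7} \cdot \frac{1}{124} = \frac{1}{868}$)
$c{\left(p \right)} = -2 + p$
$\sqrt{g{\left(C{\left(a{\left(-1 \right)} \right)} \right)} + c{\left(-20 \right)}} = \sqrt{\frac{1}{868} - 22} = \sqrt{- \frac{19095}{868}} = \frac{i \sqrt{4143615}}{434}$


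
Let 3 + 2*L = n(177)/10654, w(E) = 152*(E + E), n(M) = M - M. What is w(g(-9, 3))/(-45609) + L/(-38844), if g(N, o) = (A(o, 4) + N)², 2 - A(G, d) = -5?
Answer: -10481309/393696888 ≈ -0.026623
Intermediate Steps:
n(M) = 0
A(G, d) = 7 (A(G, d) = 2 - 1*(-5) = 2 + 5 = 7)
g(N, o) = (7 + N)²
w(E) = 304*E (w(E) = 152*(2*E) = 304*E)
L = -3/2 (L = -3/2 + (0/10654)/2 = -3/2 + (0*(1/10654))/2 = -3/2 + (½)*0 = -3/2 + 0 = -3/2 ≈ -1.5000)
w(g(-9, 3))/(-45609) + L/(-38844) = (304*(7 - 9)²)/(-45609) - 3/2/(-38844) = (304*(-2)²)*(-1/45609) - 3/2*(-1/38844) = (304*4)*(-1/45609) + 1/25896 = 1216*(-1/45609) + 1/25896 = -1216/45609 + 1/25896 = -10481309/393696888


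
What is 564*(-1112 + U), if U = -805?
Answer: -1081188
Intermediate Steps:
564*(-1112 + U) = 564*(-1112 - 805) = 564*(-1917) = -1081188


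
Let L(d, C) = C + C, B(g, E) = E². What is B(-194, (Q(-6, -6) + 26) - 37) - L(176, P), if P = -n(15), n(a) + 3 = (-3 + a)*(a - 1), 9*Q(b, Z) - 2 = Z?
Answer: 37339/81 ≈ 460.98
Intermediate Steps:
Q(b, Z) = 2/9 + Z/9
n(a) = -3 + (-1 + a)*(-3 + a) (n(a) = -3 + (-3 + a)*(a - 1) = -3 + (-3 + a)*(-1 + a) = -3 + (-1 + a)*(-3 + a))
P = -165 (P = -15*(-4 + 15) = -15*11 = -1*165 = -165)
L(d, C) = 2*C
B(-194, (Q(-6, -6) + 26) - 37) - L(176, P) = (((2/9 + (⅑)*(-6)) + 26) - 37)² - 2*(-165) = (((2/9 - ⅔) + 26) - 37)² - 1*(-330) = ((-4/9 + 26) - 37)² + 330 = (230/9 - 37)² + 330 = (-103/9)² + 330 = 10609/81 + 330 = 37339/81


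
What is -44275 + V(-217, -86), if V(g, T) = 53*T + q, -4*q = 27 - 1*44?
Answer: -195315/4 ≈ -48829.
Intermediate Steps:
q = 17/4 (q = -(27 - 1*44)/4 = -(27 - 44)/4 = -¼*(-17) = 17/4 ≈ 4.2500)
V(g, T) = 17/4 + 53*T (V(g, T) = 53*T + 17/4 = 17/4 + 53*T)
-44275 + V(-217, -86) = -44275 + (17/4 + 53*(-86)) = -44275 + (17/4 - 4558) = -44275 - 18215/4 = -195315/4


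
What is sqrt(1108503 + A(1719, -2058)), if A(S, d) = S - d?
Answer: 2*sqrt(278070) ≈ 1054.6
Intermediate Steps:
sqrt(1108503 + A(1719, -2058)) = sqrt(1108503 + (1719 - 1*(-2058))) = sqrt(1108503 + (1719 + 2058)) = sqrt(1108503 + 3777) = sqrt(1112280) = 2*sqrt(278070)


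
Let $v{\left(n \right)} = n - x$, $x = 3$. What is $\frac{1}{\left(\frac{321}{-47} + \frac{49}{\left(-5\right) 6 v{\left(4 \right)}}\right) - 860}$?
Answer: $- \frac{1410}{1224533} \approx -0.0011515$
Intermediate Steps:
$v{\left(n \right)} = -3 + n$ ($v{\left(n \right)} = n - 3 = -3 + n$)
$\frac{1}{\left(\frac{321}{-47} + \frac{49}{\left(-5\right) 6 v{\left(4 \right)}}\right) - 860} = \frac{1}{\left(\frac{321}{-47} + \frac{49}{\left(-5\right) 6 \left(-3 + 4\right)}\right) - 860} = \frac{1}{\left(321 \left(- \frac{1}{47}\right) + \frac{49}{\left(-30\right) 1}\right) - 860} = \frac{1}{\left(- \frac{321}{47} + \frac{49}{-30}\right) - 860} = \frac{1}{\left(- \frac{321}{47} + 49 \left(- \frac{1}{30}\right)\right) - 860} = \frac{1}{\left(- \frac{321}{47} - \frac{49}{30}\right) - 860} = \frac{1}{- \frac{11933}{1410} - 860} = \frac{1}{- \frac{1224533}{1410}} = - \frac{1410}{1224533}$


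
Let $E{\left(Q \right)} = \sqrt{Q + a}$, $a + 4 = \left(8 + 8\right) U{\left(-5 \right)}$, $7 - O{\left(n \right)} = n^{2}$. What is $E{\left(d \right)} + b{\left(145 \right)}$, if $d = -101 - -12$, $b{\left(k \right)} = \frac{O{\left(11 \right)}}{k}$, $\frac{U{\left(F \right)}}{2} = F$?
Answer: $- \frac{114}{145} + i \sqrt{253} \approx -0.78621 + 15.906 i$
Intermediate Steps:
$U{\left(F \right)} = 2 F$
$O{\left(n \right)} = 7 - n^{2}$
$b{\left(k \right)} = - \frac{114}{k}$ ($b{\left(k \right)} = \frac{7 - 11^{2}}{k} = \frac{7 - 121}{k} = - \frac{114}{k}$)
$a = -164$ ($a = -4 + \left(8 + 8\right) 2 \left(-5\right) = -4 + 16 \left(-10\right) = -4 - 160 = -164$)
$d = -89$ ($d = -101 + 12 = -89$)
$E{\left(Q \right)} = \sqrt{-164 + Q}$ ($E{\left(Q \right)} = \sqrt{Q - 164} = \sqrt{-164 + Q}$)
$E{\left(d \right)} + b{\left(145 \right)} = \sqrt{-164 - 89} - \frac{114}{145} = \sqrt{-253} - \frac{114}{145} = i \sqrt{253} - \frac{114}{145} = - \frac{114}{145} + i \sqrt{253}$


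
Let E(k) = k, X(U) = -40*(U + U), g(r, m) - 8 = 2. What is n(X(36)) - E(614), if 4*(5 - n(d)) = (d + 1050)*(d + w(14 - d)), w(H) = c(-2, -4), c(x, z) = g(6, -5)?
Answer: -1313634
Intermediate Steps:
g(r, m) = 10 (g(r, m) = 8 + 2 = 10)
c(x, z) = 10
X(U) = -80*U
w(H) = 10
n(d) = 5 - (10 + d)*(1050 + d)/4 (n(d) = 5 - (d + 1050)*(d + 10)/4 = 5 - (1050 + d)*(10 + d)/4 = 5 - (10 + d)*(1050 + d)/4)
n(X(36)) - E(614) = (-2620 - (-21200)*36 - (-80*36)²/4) - 1*614 = (-2620 - 265*(-2880) - ¼*(-2880)²) - 614 = (-2620 + 763200 - ¼*8294400) - 614 = (-2620 + 763200 - 2073600) - 614 = -1313020 - 614 = -1313634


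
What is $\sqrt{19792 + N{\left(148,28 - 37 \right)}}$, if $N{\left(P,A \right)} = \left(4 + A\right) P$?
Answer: $2 \sqrt{4763} \approx 138.03$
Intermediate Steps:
$N{\left(P,A \right)} = P \left(4 + A\right)$
$\sqrt{19792 + N{\left(148,28 - 37 \right)}} = \sqrt{19792 + 148 \left(4 + \left(28 - 37\right)\right)} = \sqrt{19792 + 148 \left(4 - 9\right)} = \sqrt{19792 + 148 \left(-5\right)} = \sqrt{19792 - 740} = \sqrt{19052} = 2 \sqrt{4763}$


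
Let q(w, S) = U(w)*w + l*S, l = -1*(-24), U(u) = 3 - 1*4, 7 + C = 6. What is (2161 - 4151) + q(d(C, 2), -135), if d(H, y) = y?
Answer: -5232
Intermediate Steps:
C = -1 (C = -7 + 6 = -1)
U(u) = -1 (U(u) = 3 - 4 = -1)
l = 24
q(w, S) = -w + 24*S
(2161 - 4151) + q(d(C, 2), -135) = (2161 - 4151) + (-1*2 + 24*(-135)) = -1990 + (-2 - 3240) = -1990 - 3242 = -5232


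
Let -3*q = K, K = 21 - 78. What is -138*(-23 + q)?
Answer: 552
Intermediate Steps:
K = -57
q = 19 (q = -⅓*(-57) = 19)
-138*(-23 + q) = -138*(-23 + 19) = -138*(-4) = 552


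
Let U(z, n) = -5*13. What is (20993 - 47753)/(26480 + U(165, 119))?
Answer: -1784/1761 ≈ -1.0131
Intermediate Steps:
U(z, n) = -65
(20993 - 47753)/(26480 + U(165, 119)) = (20993 - 47753)/(26480 - 65) = -26760/26415 = -26760*1/26415 = -1784/1761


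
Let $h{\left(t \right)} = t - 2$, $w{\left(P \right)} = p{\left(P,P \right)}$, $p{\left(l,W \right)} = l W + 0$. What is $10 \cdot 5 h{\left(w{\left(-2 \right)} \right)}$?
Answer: $100$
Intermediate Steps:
$p{\left(l,W \right)} = W l$ ($p{\left(l,W \right)} = W l + 0 = W l$)
$w{\left(P \right)} = P^{2}$ ($w{\left(P \right)} = P P = P^{2}$)
$h{\left(t \right)} = -2 + t$
$10 \cdot 5 h{\left(w{\left(-2 \right)} \right)} = 10 \cdot 5 \left(-2 + \left(-2\right)^{2}\right) = 50 \left(-2 + 4\right) = 50 \cdot 2 = 100$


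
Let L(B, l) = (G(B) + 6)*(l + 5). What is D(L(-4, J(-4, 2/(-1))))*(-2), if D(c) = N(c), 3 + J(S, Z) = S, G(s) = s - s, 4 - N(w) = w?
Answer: -32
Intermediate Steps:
N(w) = 4 - w
G(s) = 0
J(S, Z) = -3 + S
L(B, l) = 30 + 6*l (L(B, l) = (0 + 6)*(l + 5) = 6*(5 + l) = 30 + 6*l)
D(c) = 4 - c
D(L(-4, J(-4, 2/(-1))))*(-2) = (4 - (30 + 6*(-3 - 4)))*(-2) = (4 - (30 + 6*(-7)))*(-2) = (4 - (30 - 42))*(-2) = (4 - 1*(-12))*(-2) = (4 + 12)*(-2) = 16*(-2) = -32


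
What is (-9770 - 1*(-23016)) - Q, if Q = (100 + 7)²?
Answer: 1797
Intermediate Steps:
Q = 11449 (Q = 107² = 11449)
(-9770 - 1*(-23016)) - Q = (-9770 - 1*(-23016)) - 1*11449 = (-9770 + 23016) - 11449 = 13246 - 11449 = 1797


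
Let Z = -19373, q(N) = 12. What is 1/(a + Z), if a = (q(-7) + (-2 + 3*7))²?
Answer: -1/18412 ≈ -5.4312e-5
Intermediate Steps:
a = 961 (a = (12 + (-2 + 3*7))² = (12 + (-2 + 21))² = (12 + 19)² = 31² = 961)
1/(a + Z) = 1/(961 - 19373) = 1/(-18412) = -1/18412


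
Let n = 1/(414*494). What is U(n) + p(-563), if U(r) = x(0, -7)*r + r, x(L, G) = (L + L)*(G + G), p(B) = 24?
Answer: 4908385/204516 ≈ 24.000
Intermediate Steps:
n = 1/204516 (n = (1/414)*(1/494) = 1/204516 ≈ 4.8896e-6)
x(L, G) = 4*G*L (x(L, G) = (2*L)*(2*G) = 4*G*L)
U(r) = r (U(r) = (4*(-7)*0)*r + r = 0*r + r = 0 + r = r)
U(n) + p(-563) = 1/204516 + 24 = 4908385/204516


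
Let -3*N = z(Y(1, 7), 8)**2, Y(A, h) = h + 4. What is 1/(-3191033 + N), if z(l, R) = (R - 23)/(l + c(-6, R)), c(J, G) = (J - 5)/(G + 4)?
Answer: -14641/46719924953 ≈ -3.1338e-7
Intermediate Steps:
c(J, G) = (-5 + J)/(4 + G)
Y(A, h) = 4 + h
z(l, R) = (-23 + R)/(l - 11/(4 + R)) (z(l, R) = (R - 23)/(l + (-5 - 6)/(4 + R)) = (-23 + R)/(l - 11/(4 + R)))
N = -10800/14641 (N = -(-23 + 8)**2*(4 + 8)**2/(-11 + (4 + 7)*(4 + 8))**2/3 = -32400/(-11 + 11*12)**2/3 = -32400/(-11 + 132)**2/3 = -(-15*12/121)**2/3 = -((1/121)*(-15)*12)**2/3 = -(-180/121)**2/3 = -1/3*32400/14641 = -10800/14641 ≈ -0.73765)
1/(-3191033 + N) = 1/(-3191033 - 10800/14641) = 1/(-46719924953/14641) = -14641/46719924953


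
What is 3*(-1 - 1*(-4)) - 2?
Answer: 7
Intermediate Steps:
3*(-1 - 1*(-4)) - 2 = 3*(-1 + 4) - 2 = 3*3 - 2 = 9 - 2 = 7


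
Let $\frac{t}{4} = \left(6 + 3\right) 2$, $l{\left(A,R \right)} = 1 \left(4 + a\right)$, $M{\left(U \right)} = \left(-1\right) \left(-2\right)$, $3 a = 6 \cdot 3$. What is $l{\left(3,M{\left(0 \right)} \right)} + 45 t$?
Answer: $3250$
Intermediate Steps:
$a = 6$ ($a = \frac{6 \cdot 3}{3} = \frac{1}{3} \cdot 18 = 6$)
$M{\left(U \right)} = 2$
$l{\left(A,R \right)} = 10$ ($l{\left(A,R \right)} = 1 \left(4 + 6\right) = 1 \cdot 10 = 10$)
$t = 72$ ($t = 4 \left(6 + 3\right) 2 = 4 \cdot 9 \cdot 2 = 4 \cdot 18 = 72$)
$l{\left(3,M{\left(0 \right)} \right)} + 45 t = 10 + 45 \cdot 72 = 10 + 3240 = 3250$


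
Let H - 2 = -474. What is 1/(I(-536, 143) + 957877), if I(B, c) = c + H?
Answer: 1/957548 ≈ 1.0443e-6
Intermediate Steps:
H = -472 (H = 2 - 474 = -472)
I(B, c) = -472 + c (I(B, c) = c - 472 = -472 + c)
1/(I(-536, 143) + 957877) = 1/((-472 + 143) + 957877) = 1/(-329 + 957877) = 1/957548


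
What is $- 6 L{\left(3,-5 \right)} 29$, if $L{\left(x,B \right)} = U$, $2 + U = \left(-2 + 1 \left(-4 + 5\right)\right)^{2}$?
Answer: $174$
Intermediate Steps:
$U = -1$ ($U = -2 + \left(-2 + 1 \left(-4 + 5\right)\right)^{2} = -2 + \left(-2 + 1 \cdot 1\right)^{2} = -2 + \left(-2 + 1\right)^{2} = -2 + \left(-1\right)^{2} = -2 + 1 = -1$)
$L{\left(x,B \right)} = -1$
$- 6 L{\left(3,-5 \right)} 29 = \left(-6\right) \left(-1\right) 29 = 6 \cdot 29 = 174$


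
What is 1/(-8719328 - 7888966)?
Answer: -1/16608294 ≈ -6.0211e-8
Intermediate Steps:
1/(-8719328 - 7888966) = 1/(-16608294) = -1/16608294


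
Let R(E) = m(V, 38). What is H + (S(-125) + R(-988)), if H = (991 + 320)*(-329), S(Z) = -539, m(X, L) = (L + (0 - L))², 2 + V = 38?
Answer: -431858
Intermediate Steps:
V = 36 (V = -2 + 38 = 36)
m(X, L) = 0 (m(X, L) = (L - L)² = 0² = 0)
R(E) = 0
H = -431319 (H = 1311*(-329) = -431319)
H + (S(-125) + R(-988)) = -431319 + (-539 + 0) = -431319 - 539 = -431858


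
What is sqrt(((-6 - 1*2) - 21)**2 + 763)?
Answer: 2*sqrt(401) ≈ 40.050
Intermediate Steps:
sqrt(((-6 - 1*2) - 21)**2 + 763) = sqrt(((-6 - 2) - 21)**2 + 763) = sqrt((-8 - 21)**2 + 763) = sqrt((-29)**2 + 763) = sqrt(841 + 763) = sqrt(1604) = 2*sqrt(401)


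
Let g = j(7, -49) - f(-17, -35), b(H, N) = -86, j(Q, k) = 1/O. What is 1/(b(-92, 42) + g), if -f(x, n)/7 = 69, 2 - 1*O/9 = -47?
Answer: 441/175078 ≈ 0.0025189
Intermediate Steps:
O = 441 (O = 18 - 9*(-47) = 18 + 423 = 441)
j(Q, k) = 1/441
f(x, n) = -483 (f(x, n) = -7*69 = -483)
g = 213004/441 (g = 1/441 - 1*(-483) = 1/441 + 483 = 213004/441 ≈ 483.00)
1/(b(-92, 42) + g) = 1/(-86 + 213004/441) = 1/(175078/441) = 441/175078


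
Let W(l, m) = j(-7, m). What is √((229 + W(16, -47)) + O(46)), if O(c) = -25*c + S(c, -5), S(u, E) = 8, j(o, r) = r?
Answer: 8*I*√15 ≈ 30.984*I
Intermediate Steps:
W(l, m) = m
O(c) = 8 - 25*c (O(c) = -25*c + 8 = 8 - 25*c)
√((229 + W(16, -47)) + O(46)) = √((229 - 47) + (8 - 25*46)) = √(182 + (8 - 1150)) = √(182 - 1142) = √(-960) = 8*I*√15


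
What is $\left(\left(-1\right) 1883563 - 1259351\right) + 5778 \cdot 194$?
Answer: $-2021982$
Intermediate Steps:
$\left(\left(-1\right) 1883563 - 1259351\right) + 5778 \cdot 194 = \left(-1883563 - 1259351\right) + 1120932 = -3142914 + 1120932 = -2021982$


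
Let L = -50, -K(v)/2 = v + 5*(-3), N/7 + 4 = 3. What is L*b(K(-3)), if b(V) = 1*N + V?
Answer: -1450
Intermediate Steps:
N = -7 (N = -28 + 7*3 = -28 + 21 = -7)
K(v) = 30 - 2*v (K(v) = -2*(v + 5*(-3)) = -2*(v - 15) = -2*(-15 + v) = 30 - 2*v)
b(V) = -7 + V (b(V) = 1*(-7) + V = -7 + V)
L*b(K(-3)) = -50*(-7 + (30 - 2*(-3))) = -50*(-7 + (30 + 6)) = -50*(-7 + 36) = -50*29 = -1450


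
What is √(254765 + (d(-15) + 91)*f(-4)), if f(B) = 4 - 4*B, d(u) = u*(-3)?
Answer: √257485 ≈ 507.43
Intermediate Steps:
d(u) = -3*u
√(254765 + (d(-15) + 91)*f(-4)) = √(254765 + (-3*(-15) + 91)*(4 - 4*(-4))) = √(254765 + (45 + 91)*(4 + 16)) = √(254765 + 136*20) = √(254765 + 2720) = √257485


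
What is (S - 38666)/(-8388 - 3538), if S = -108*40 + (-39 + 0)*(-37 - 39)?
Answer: 20011/5963 ≈ 3.3559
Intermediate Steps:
S = -1356 (S = -4320 - 39*(-76) = -4320 + 2964 = -1356)
(S - 38666)/(-8388 - 3538) = (-1356 - 38666)/(-8388 - 3538) = -40022/(-11926) = -40022*(-1/11926) = 20011/5963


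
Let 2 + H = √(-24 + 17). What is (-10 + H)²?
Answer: (12 - I*√7)² ≈ 137.0 - 63.498*I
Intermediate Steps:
H = -2 + I*√7 (H = -2 + √(-24 + 17) = -2 + √(-7) = -2 + I*√7 ≈ -2.0 + 2.6458*I)
(-10 + H)² = (-10 + (-2 + I*√7))² = (-12 + I*√7)²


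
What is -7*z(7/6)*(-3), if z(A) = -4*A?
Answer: -98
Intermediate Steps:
-7*z(7/6)*(-3) = -(-28)*7/6*(-3) = -7*(-14/3)*(-3) = (98/3)*(-3) = -98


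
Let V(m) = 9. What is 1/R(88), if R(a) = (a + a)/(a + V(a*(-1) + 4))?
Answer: 97/176 ≈ 0.55114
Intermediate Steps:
R(a) = 2*a/(9 + a) (R(a) = (a + a)/(a + 9) = (2*a)/(9 + a) = 2*a/(9 + a))
1/R(88) = 1/(2*88/(9 + 88)) = 1/(2*88/97) = 1/(2*88*(1/97)) = 1/(176/97) = 97/176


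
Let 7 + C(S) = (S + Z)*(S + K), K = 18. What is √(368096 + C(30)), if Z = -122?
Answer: √363673 ≈ 603.05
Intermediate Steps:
C(S) = -7 + (-122 + S)*(18 + S) (C(S) = -7 + (S - 122)*(S + 18) = -7 + (-122 + S)*(18 + S))
√(368096 + C(30)) = √(368096 + (-2203 + 30² - 104*30)) = √(368096 + (-2203 + 900 - 3120)) = √(368096 - 4423) = √363673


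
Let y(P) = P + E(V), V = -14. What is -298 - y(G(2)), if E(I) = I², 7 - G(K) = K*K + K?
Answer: -495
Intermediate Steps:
G(K) = 7 - K - K² (G(K) = 7 - (K*K + K) = 7 - (K² + K) = 7 - (K + K²) = 7 + (-K - K²) = 7 - K - K²)
y(P) = 196 + P (y(P) = P + (-14)² = P + 196 = 196 + P)
-298 - y(G(2)) = -298 - (196 + (7 - 1*2 - 1*2²)) = -298 - (196 + (7 - 2 - 1*4)) = -298 - (196 + (7 - 2 - 4)) = -298 - (196 + 1) = -298 - 1*197 = -298 - 197 = -495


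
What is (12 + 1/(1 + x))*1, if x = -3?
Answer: 23/2 ≈ 11.500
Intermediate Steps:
(12 + 1/(1 + x))*1 = (12 + 1/(1 - 3))*1 = (12 + 1/(-2))*1 = (12 - ½)*1 = (23/2)*1 = 23/2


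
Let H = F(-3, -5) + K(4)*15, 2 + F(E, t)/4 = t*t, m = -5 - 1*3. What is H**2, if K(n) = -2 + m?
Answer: 3364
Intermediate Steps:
m = -8 (m = -5 - 3 = -8)
F(E, t) = -8 + 4*t**2 (F(E, t) = -8 + 4*(t*t) = -8 + 4*t**2)
K(n) = -10 (K(n) = -2 - 8 = -10)
H = -58 (H = (-8 + 4*(-5)**2) - 10*15 = (-8 + 4*25) - 150 = (-8 + 100) - 150 = 92 - 150 = -58)
H**2 = (-58)**2 = 3364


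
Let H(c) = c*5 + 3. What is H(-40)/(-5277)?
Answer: 197/5277 ≈ 0.037332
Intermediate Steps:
H(c) = 3 + 5*c (H(c) = 5*c + 3 = 3 + 5*c)
H(-40)/(-5277) = (3 + 5*(-40))/(-5277) = (3 - 200)*(-1/5277) = -197*(-1/5277) = 197/5277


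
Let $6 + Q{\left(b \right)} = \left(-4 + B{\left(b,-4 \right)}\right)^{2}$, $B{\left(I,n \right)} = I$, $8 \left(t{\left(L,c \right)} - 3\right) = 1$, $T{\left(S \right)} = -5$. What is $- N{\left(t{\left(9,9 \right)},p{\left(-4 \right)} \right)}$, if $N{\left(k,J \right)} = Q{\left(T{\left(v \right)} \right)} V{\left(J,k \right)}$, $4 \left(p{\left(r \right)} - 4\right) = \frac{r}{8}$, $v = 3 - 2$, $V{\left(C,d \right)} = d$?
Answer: $- \frac{1875}{8} \approx -234.38$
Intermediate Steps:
$v = 1$
$p{\left(r \right)} = 4 + \frac{r}{32}$ ($p{\left(r \right)} = 4 + \frac{r \frac{1}{8}}{4} = 4 + \frac{\frac{1}{8} r}{4} = 4 + \frac{r}{32}$)
$t{\left(L,c \right)} = \frac{25}{8}$ ($t{\left(L,c \right)} = 3 + \frac{1}{8} \cdot 1 = 3 + \frac{1}{8} = \frac{25}{8}$)
$Q{\left(b \right)} = -6 + \left(-4 + b\right)^{2}$
$N{\left(k,J \right)} = 75 k$ ($N{\left(k,J \right)} = \left(-6 + \left(-4 - 5\right)^{2}\right) k = \left(-6 + \left(-9\right)^{2}\right) k = \left(-6 + 81\right) k = 75 k$)
$- N{\left(t{\left(9,9 \right)},p{\left(-4 \right)} \right)} = - \frac{75 \cdot 25}{8} = \left(-1\right) \frac{1875}{8} = - \frac{1875}{8}$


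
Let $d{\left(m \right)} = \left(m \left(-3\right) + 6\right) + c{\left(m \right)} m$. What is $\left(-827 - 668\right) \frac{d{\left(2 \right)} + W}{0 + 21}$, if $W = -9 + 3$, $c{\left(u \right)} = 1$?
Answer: $\frac{5980}{21} \approx 284.76$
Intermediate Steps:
$d{\left(m \right)} = 6 - 2 m$ ($d{\left(m \right)} = \left(m \left(-3\right) + 6\right) + 1 m = \left(- 3 m + 6\right) + m = \left(6 - 3 m\right) + m = 6 - 2 m$)
$W = -6$
$\left(-827 - 668\right) \frac{d{\left(2 \right)} + W}{0 + 21} = \left(-827 - 668\right) \frac{\left(6 - 4\right) - 6}{0 + 21} = \left(-827 - 668\right) \frac{\left(6 - 4\right) - 6}{21} = - 1495 \left(2 - 6\right) \frac{1}{21} = - 1495 \left(\left(-4\right) \frac{1}{21}\right) = \left(-1495\right) \left(- \frac{4}{21}\right) = \frac{5980}{21}$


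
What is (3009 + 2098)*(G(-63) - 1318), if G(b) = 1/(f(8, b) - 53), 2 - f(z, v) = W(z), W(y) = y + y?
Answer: -450983849/67 ≈ -6.7311e+6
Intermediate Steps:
W(y) = 2*y
f(z, v) = 2 - 2*z
G(b) = -1/67 (G(b) = 1/((2 - 2*8) - 53) = 1/((2 - 16) - 53) = 1/(-14 - 53) = 1/(-67) = -1/67)
(3009 + 2098)*(G(-63) - 1318) = (3009 + 2098)*(-1/67 - 1318) = 5107*(-88307/67) = -450983849/67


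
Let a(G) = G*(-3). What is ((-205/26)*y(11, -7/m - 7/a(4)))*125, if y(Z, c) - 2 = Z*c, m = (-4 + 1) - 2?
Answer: -7323625/312 ≈ -23473.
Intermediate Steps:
a(G) = -3*G
m = -5 (m = -3 - 2 = -5)
y(Z, c) = 2 + Z*c
((-205/26)*y(11, -7/m - 7/a(4)))*125 = ((-205/26)*(2 + 11*(-7/(-5) - 7/((-3*4)))))*125 = ((-205*1/26)*(2 + 11*(-7*(-⅕) - 7/(-12))))*125 = -205*(2 + 11*(7/5 - 7*(-1/12)))/26*125 = -205*(2 + 11*(7/5 + 7/12))/26*125 = -205*(2 + 11*(119/60))/26*125 = -205*(2 + 1309/60)/26*125 = -205/26*1429/60*125 = -58589/312*125 = -7323625/312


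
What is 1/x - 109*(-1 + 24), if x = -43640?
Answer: -109405481/43640 ≈ -2507.0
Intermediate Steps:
1/x - 109*(-1 + 24) = 1/(-43640) - 109*(-1 + 24) = -1/43640 - 109*23 = -1/43640 - 2507 = -109405481/43640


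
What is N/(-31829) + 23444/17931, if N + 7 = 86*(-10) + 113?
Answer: 759719050/570725799 ≈ 1.3311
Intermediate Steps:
N = -754 (N = -7 + (86*(-10) + 113) = -7 + (-860 + 113) = -7 - 747 = -754)
N/(-31829) + 23444/17931 = -754/(-31829) + 23444/17931 = -754*(-1/31829) + 23444*(1/17931) = 754/31829 + 23444/17931 = 759719050/570725799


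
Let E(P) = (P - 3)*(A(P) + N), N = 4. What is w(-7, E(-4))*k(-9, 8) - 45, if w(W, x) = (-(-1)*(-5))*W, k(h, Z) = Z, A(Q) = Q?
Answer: 235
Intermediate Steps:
E(P) = (-3 + P)*(4 + P) (E(P) = (P - 3)*(P + 4) = (-3 + P)*(4 + P))
w(W, x) = -5*W (w(W, x) = (-1*5)*W = -5*W)
w(-7, E(-4))*k(-9, 8) - 45 = -5*(-7)*8 - 45 = 35*8 - 45 = 280 - 45 = 235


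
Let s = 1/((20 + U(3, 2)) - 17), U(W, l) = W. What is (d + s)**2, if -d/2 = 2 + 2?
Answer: 2209/36 ≈ 61.361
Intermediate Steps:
s = 1/6 (s = 1/((20 + 3) - 17) = 1/(23 - 17) = 1/6 ≈ 0.16667)
d = -8 (d = -2*(2 + 2) = -2*4 = -8)
(d + s)**2 = (-8 + 1/6)**2 = (-47/6)**2 = 2209/36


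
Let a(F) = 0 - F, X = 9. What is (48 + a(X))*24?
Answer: 936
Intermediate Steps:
a(F) = -F
(48 + a(X))*24 = (48 - 1*9)*24 = (48 - 9)*24 = 39*24 = 936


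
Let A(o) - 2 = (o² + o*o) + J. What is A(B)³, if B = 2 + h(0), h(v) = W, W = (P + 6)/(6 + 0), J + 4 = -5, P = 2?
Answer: 2571353/729 ≈ 3527.2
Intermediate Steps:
J = -9 (J = -4 - 5 = -9)
W = 4/3 (W = (2 + 6)/(6 + 0) = 8/6 = 8*(⅙) = 4/3 ≈ 1.3333)
h(v) = 4/3
B = 10/3 (B = 2 + 4/3 = 10/3 ≈ 3.3333)
A(o) = -7 + 2*o² (A(o) = 2 + ((o² + o*o) - 9) = 2 + ((o² + o²) - 9) = 2 + (2*o² - 9) = 2 + (-9 + 2*o²) = -7 + 2*o²)
A(B)³ = (-7 + 2*(10/3)²)³ = (-7 + 2*(100/9))³ = (-7 + 200/9)³ = (137/9)³ = 2571353/729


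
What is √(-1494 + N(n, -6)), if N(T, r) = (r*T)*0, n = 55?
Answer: 3*I*√166 ≈ 38.652*I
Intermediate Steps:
N(T, r) = 0 (N(T, r) = (T*r)*0 = 0)
√(-1494 + N(n, -6)) = √(-1494 + 0) = √(-1494) = 3*I*√166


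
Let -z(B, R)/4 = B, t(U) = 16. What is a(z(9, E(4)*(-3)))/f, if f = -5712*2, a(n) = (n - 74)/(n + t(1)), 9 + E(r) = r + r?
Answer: -11/22848 ≈ -0.00048144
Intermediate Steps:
E(r) = -9 + 2*r (E(r) = -9 + (r + r) = -9 + 2*r)
z(B, R) = -4*B
a(n) = (-74 + n)/(16 + n) (a(n) = (n - 74)/(n + 16) = (-74 + n)/(16 + n))
f = -11424
a(z(9, E(4)*(-3)))/f = ((-74 - 4*9)/(16 - 4*9))/(-11424) = ((-74 - 36)/(16 - 36))*(-1/11424) = (-110/(-20))*(-1/11424) = -1/20*(-110)*(-1/11424) = (11/2)*(-1/11424) = -11/22848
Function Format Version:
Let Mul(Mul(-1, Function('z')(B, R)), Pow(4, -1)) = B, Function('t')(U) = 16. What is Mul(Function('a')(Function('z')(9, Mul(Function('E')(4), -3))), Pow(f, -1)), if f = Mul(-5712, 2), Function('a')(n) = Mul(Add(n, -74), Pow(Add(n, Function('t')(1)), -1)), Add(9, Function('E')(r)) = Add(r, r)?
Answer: Rational(-11, 22848) ≈ -0.00048144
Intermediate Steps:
Function('E')(r) = Add(-9, Mul(2, r)) (Function('E')(r) = Add(-9, Add(r, r)) = Add(-9, Mul(2, r)))
Function('z')(B, R) = Mul(-4, B)
Function('a')(n) = Mul(Pow(Add(16, n), -1), Add(-74, n)) (Function('a')(n) = Mul(Add(n, -74), Pow(Add(n, 16), -1)) = Mul(Add(-74, n), Pow(Add(16, n), -1)) = Mul(Pow(Add(16, n), -1), Add(-74, n)))
f = -11424
Mul(Function('a')(Function('z')(9, Mul(Function('E')(4), -3))), Pow(f, -1)) = Mul(Mul(Pow(Add(16, Mul(-4, 9)), -1), Add(-74, Mul(-4, 9))), Pow(-11424, -1)) = Mul(Mul(Pow(Add(16, -36), -1), Add(-74, -36)), Rational(-1, 11424)) = Mul(Mul(Pow(-20, -1), -110), Rational(-1, 11424)) = Mul(Mul(Rational(-1, 20), -110), Rational(-1, 11424)) = Mul(Rational(11, 2), Rational(-1, 11424)) = Rational(-11, 22848)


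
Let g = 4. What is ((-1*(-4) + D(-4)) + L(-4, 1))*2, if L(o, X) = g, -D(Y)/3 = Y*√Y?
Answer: 16 + 48*I ≈ 16.0 + 48.0*I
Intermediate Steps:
D(Y) = -3*Y^(3/2) (D(Y) = -3*Y*√Y = -3*Y^(3/2))
L(o, X) = 4
((-1*(-4) + D(-4)) + L(-4, 1))*2 = ((-1*(-4) - (-24)*I) + 4)*2 = ((4 - (-24)*I) + 4)*2 = ((4 + 24*I) + 4)*2 = (8 + 24*I)*2 = 16 + 48*I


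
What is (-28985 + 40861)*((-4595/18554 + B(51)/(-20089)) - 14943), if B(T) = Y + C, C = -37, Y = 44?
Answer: -33073569452993758/186365653 ≈ -1.7747e+8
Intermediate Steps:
B(T) = 7 (B(T) = 44 - 37 = 7)
(-28985 + 40861)*((-4595/18554 + B(51)/(-20089)) - 14943) = (-28985 + 40861)*((-4595/18554 + 7/(-20089)) - 14943) = 11876*((-4595*1/18554 + 7*(-1/20089)) - 14943) = 11876*((-4595/18554 - 7/20089) - 14943) = 11876*(-92438833/372731306 - 14943) = 11876*(-5569816344391/372731306) = -33073569452993758/186365653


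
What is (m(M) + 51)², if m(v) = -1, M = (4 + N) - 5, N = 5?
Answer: 2500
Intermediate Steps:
M = 4 (M = (4 + 5) - 5 = 9 - 5 = 4)
(m(M) + 51)² = (-1 + 51)² = 50² = 2500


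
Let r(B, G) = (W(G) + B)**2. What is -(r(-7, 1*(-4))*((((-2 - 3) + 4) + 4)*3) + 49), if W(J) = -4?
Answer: -1138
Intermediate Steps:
r(B, G) = (-4 + B)**2
-(r(-7, 1*(-4))*((((-2 - 3) + 4) + 4)*3) + 49) = -((-4 - 7)**2*((((-2 - 3) + 4) + 4)*3) + 49) = -((-11)**2*(((-5 + 4) + 4)*3) + 49) = -(121*((-1 + 4)*3) + 49) = -(121*(3*3) + 49) = -(121*9 + 49) = -(1089 + 49) = -1*1138 = -1138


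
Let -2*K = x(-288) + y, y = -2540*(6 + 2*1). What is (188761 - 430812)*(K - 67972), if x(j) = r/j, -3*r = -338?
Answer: 12090301977349/864 ≈ 1.3993e+10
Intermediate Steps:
r = 338/3 (r = -1/3*(-338) = 338/3 ≈ 112.67)
y = -20320 (y = -2540*(6 + 2) = -2540*8 = -20320)
x(j) = 338/(3*j)
K = 8778409/864 (K = -((338/3)/(-288) - 20320)/2 = -((338/3)*(-1/288) - 20320)/2 = -(-169/432 - 20320)/2 = -1/2*(-8778409/432) = 8778409/864 ≈ 10160.)
(188761 - 430812)*(K - 67972) = (188761 - 430812)*(8778409/864 - 67972) = -242051*(-49949399/864) = 12090301977349/864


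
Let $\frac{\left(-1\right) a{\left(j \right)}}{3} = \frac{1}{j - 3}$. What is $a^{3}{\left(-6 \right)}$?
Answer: $\frac{1}{27} \approx 0.037037$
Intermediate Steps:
$a{\left(j \right)} = - \frac{3}{-3 + j}$ ($a{\left(j \right)} = - \frac{3}{j - 3} = - \frac{3}{-3 + j}$)
$a^{3}{\left(-6 \right)} = \left(- \frac{3}{-3 - 6}\right)^{3} = \left(- \frac{3}{-9}\right)^{3} = \left(\left(-3\right) \left(- \frac{1}{9}\right)\right)^{3} = \left(\frac{1}{3}\right)^{3} = \frac{1}{27}$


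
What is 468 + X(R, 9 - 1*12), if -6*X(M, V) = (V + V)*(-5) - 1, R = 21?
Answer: 2779/6 ≈ 463.17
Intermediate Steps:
X(M, V) = ⅙ + 5*V/3 (X(M, V) = -((V + V)*(-5) - 1)/6 = -((2*V)*(-5) - 1)/6 = -(-10*V - 1)/6 = -(-1 - 10*V)/6 = ⅙ + 5*V/3)
468 + X(R, 9 - 1*12) = 468 + (⅙ + 5*(9 - 1*12)/3) = 468 + (⅙ + 5*(9 - 12)/3) = 468 + (⅙ + (5/3)*(-3)) = 468 + (⅙ - 5) = 468 - 29/6 = 2779/6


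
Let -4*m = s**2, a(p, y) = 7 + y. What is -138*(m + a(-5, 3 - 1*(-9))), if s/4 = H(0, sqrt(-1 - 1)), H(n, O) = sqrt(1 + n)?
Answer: -2070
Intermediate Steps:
s = 4 (s = 4*sqrt(1 + 0) = 4*sqrt(1) = 4*1 = 4)
m = -4 (m = -1/4*4**2 = -1/4*16 = -4)
-138*(m + a(-5, 3 - 1*(-9))) = -138*(-4 + (7 + (3 - 1*(-9)))) = -138*(-4 + (7 + (3 + 9))) = -138*(-4 + (7 + 12)) = -138*(-4 + 19) = -138*15 = -2070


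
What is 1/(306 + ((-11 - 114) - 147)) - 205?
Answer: -6969/34 ≈ -204.97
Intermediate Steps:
1/(306 + ((-11 - 114) - 147)) - 205 = 1/(306 + (-125 - 147)) - 205 = 1/(306 - 272) - 205 = 1/34 - 205 = -6969/34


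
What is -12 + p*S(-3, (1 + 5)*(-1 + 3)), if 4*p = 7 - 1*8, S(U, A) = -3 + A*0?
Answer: -45/4 ≈ -11.250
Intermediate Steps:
S(U, A) = -3 (S(U, A) = -3 + 0 = -3)
p = -¼ (p = (7 - 1*8)/4 = (7 - 8)/4 = (¼)*(-1) = -¼ ≈ -0.25000)
-12 + p*S(-3, (1 + 5)*(-1 + 3)) = -12 - ¼*(-3) = -12 + ¾ = -45/4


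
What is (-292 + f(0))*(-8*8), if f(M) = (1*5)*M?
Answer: 18688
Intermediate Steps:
f(M) = 5*M
(-292 + f(0))*(-8*8) = (-292 + 5*0)*(-8*8) = (-292 + 0)*(-64) = -292*(-64) = 18688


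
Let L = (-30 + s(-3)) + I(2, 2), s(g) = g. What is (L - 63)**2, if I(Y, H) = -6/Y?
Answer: 9801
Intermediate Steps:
L = -36 (L = (-30 - 3) - 6/2 = -33 - 6*1/2 = -33 - 3 = -36)
(L - 63)**2 = (-36 - 63)**2 = (-99)**2 = 9801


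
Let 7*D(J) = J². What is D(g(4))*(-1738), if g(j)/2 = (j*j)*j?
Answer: -28475392/7 ≈ -4.0679e+6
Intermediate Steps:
g(j) = 2*j³ (g(j) = 2*((j*j)*j) = 2*(j²*j) = 2*j³)
D(J) = J²/7
D(g(4))*(-1738) = ((2*4³)²/7)*(-1738) = ((2*64)²/7)*(-1738) = ((⅐)*128²)*(-1738) = ((⅐)*16384)*(-1738) = (16384/7)*(-1738) = -28475392/7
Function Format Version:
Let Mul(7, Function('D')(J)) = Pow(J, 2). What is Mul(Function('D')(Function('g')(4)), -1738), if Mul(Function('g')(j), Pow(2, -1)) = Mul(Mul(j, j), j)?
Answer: Rational(-28475392, 7) ≈ -4.0679e+6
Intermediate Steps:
Function('g')(j) = Mul(2, Pow(j, 3)) (Function('g')(j) = Mul(2, Mul(Mul(j, j), j)) = Mul(2, Mul(Pow(j, 2), j)) = Mul(2, Pow(j, 3)))
Function('D')(J) = Mul(Rational(1, 7), Pow(J, 2))
Mul(Function('D')(Function('g')(4)), -1738) = Mul(Mul(Rational(1, 7), Pow(Mul(2, Pow(4, 3)), 2)), -1738) = Mul(Mul(Rational(1, 7), Pow(Mul(2, 64), 2)), -1738) = Mul(Mul(Rational(1, 7), Pow(128, 2)), -1738) = Mul(Mul(Rational(1, 7), 16384), -1738) = Mul(Rational(16384, 7), -1738) = Rational(-28475392, 7)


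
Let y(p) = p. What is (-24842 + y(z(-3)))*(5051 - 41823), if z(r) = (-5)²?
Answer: 912570724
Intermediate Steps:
z(r) = 25
(-24842 + y(z(-3)))*(5051 - 41823) = (-24842 + 25)*(5051 - 41823) = -24817*(-36772) = 912570724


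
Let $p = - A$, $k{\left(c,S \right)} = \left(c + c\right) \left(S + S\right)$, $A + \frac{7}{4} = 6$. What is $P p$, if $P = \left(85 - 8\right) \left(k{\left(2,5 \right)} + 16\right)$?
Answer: $-18326$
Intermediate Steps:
$A = \frac{17}{4}$ ($A = - \frac{7}{4} + 6 = \frac{17}{4} \approx 4.25$)
$k{\left(c,S \right)} = 4 S c$ ($k{\left(c,S \right)} = 2 c 2 S = 4 S c$)
$p = - \frac{17}{4}$ ($p = \left(-1\right) \frac{17}{4} = - \frac{17}{4} \approx -4.25$)
$P = 4312$ ($P = \left(85 - 8\right) \left(4 \cdot 5 \cdot 2 + 16\right) = 77 \left(40 + 16\right) = 77 \cdot 56 = 4312$)
$P p = 4312 \left(- \frac{17}{4}\right) = -18326$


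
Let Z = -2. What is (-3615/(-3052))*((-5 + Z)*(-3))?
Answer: 10845/436 ≈ 24.874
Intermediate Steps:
(-3615/(-3052))*((-5 + Z)*(-3)) = (-3615/(-3052))*((-5 - 2)*(-3)) = (-3615*(-1/3052))*(-7*(-3)) = (3615/3052)*21 = 10845/436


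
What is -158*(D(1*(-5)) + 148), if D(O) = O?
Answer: -22594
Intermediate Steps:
-158*(D(1*(-5)) + 148) = -158*(1*(-5) + 148) = -158*(-5 + 148) = -158*143 = -22594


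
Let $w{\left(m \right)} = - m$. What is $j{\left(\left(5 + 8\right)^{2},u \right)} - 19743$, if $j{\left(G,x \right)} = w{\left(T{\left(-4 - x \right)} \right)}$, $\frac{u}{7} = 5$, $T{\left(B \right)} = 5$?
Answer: $-19748$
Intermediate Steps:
$u = 35$ ($u = 7 \cdot 5 = 35$)
$j{\left(G,x \right)} = -5$ ($j{\left(G,x \right)} = \left(-1\right) 5 = -5$)
$j{\left(\left(5 + 8\right)^{2},u \right)} - 19743 = -5 - 19743 = -19748$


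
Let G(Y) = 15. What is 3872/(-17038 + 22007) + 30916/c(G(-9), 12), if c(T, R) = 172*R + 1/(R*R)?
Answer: 23272335200/1476871273 ≈ 15.758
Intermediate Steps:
c(T, R) = R**(-2) + 172*R (c(T, R) = 172*R + 1/(R**2) = 172*R + R**(-2) = R**(-2) + 172*R)
3872/(-17038 + 22007) + 30916/c(G(-9), 12) = 3872/(-17038 + 22007) + 30916/(12**(-2) + 172*12) = 3872/4969 + 30916/(1/144 + 2064) = 3872*(1/4969) + 30916/(297217/144) = 3872/4969 + 30916*(144/297217) = 3872/4969 + 4451904/297217 = 23272335200/1476871273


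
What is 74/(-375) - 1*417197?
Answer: -156448949/375 ≈ -4.1720e+5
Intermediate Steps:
74/(-375) - 1*417197 = 74*(-1/375) - 417197 = -74/375 - 417197 = -156448949/375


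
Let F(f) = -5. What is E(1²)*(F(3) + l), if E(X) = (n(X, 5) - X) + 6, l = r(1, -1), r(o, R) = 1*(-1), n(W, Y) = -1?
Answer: -24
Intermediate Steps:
r(o, R) = -1
l = -1
E(X) = 5 - X (E(X) = (-1 - X) + 6 = 5 - X)
E(1²)*(F(3) + l) = (5 - 1*1²)*(-5 - 1) = (5 - 1*1)*(-6) = (5 - 1)*(-6) = 4*(-6) = -24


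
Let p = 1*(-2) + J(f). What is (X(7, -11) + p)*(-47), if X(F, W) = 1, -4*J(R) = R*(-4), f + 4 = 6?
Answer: -47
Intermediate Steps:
f = 2 (f = -4 + 6 = 2)
J(R) = R (J(R) = -R*(-4)/4 = -(-1)*R = R)
p = 0 (p = 1*(-2) + 2 = -2 + 2 = 0)
(X(7, -11) + p)*(-47) = (1 + 0)*(-47) = 1*(-47) = -47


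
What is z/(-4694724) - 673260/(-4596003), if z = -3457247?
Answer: 2116698607109/2397440620908 ≈ 0.88290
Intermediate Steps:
z/(-4694724) - 673260/(-4596003) = -3457247/(-4694724) - 673260/(-4596003) = -3457247*(-1/4694724) - 673260*(-1/4596003) = 3457247/4694724 + 224420/1532001 = 2116698607109/2397440620908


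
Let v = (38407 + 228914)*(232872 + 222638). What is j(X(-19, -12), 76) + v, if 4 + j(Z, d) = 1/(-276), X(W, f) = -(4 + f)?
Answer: 33607799282855/276 ≈ 1.2177e+11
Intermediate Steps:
X(W, f) = -4 - f
v = 121767388710 (v = 267321*455510 = 121767388710)
j(Z, d) = -1105/276 (j(Z, d) = -4 + 1/(-276) = -4 - 1/276 = -1105/276)
j(X(-19, -12), 76) + v = -1105/276 + 121767388710 = 33607799282855/276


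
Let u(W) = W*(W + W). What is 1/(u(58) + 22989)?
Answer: 1/29717 ≈ 3.3651e-5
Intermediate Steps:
u(W) = 2*W² (u(W) = W*(2*W) = 2*W²)
1/(u(58) + 22989) = 1/(2*58² + 22989) = 1/(2*3364 + 22989) = 1/(6728 + 22989) = 1/29717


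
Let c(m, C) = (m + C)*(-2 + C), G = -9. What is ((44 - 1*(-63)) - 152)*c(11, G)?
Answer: 990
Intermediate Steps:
c(m, C) = (-2 + C)*(C + m) (c(m, C) = (C + m)*(-2 + C) = (-2 + C)*(C + m))
((44 - 1*(-63)) - 152)*c(11, G) = ((44 - 1*(-63)) - 152)*((-9)² - 2*(-9) - 2*11 - 9*11) = ((44 + 63) - 152)*(81 + 18 - 22 - 99) = (107 - 152)*(-22) = -45*(-22) = 990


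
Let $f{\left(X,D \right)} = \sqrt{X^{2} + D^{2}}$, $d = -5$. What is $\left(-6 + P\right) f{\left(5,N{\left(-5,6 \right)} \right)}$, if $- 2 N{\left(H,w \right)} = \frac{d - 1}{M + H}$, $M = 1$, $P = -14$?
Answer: $- 5 \sqrt{409} \approx -101.12$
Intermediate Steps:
$N{\left(H,w \right)} = \frac{3}{1 + H}$ ($N{\left(H,w \right)} = - \frac{\left(-5 - 1\right) \frac{1}{1 + H}}{2} = - \frac{\left(-6\right) \frac{1}{1 + H}}{2} = \frac{3}{1 + H}$)
$f{\left(X,D \right)} = \sqrt{D^{2} + X^{2}}$
$\left(-6 + P\right) f{\left(5,N{\left(-5,6 \right)} \right)} = \left(-6 - 14\right) \sqrt{\left(\frac{3}{1 - 5}\right)^{2} + 5^{2}} = - 20 \sqrt{\left(\frac{3}{-4}\right)^{2} + 25} = - 20 \sqrt{\left(3 \left(- \frac{1}{4}\right)\right)^{2} + 25} = - 20 \sqrt{\left(- \frac{3}{4}\right)^{2} + 25} = - 20 \sqrt{\frac{9}{16} + 25} = - 20 \sqrt{\frac{409}{16}} = - 20 \frac{\sqrt{409}}{4} = - 5 \sqrt{409}$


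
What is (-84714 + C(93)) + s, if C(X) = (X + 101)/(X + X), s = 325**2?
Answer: 1944820/93 ≈ 20912.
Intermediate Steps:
s = 105625
C(X) = (101 + X)/(2*X) (C(X) = (101 + X)/((2*X)) = (101 + X)*(1/(2*X)) = (101 + X)/(2*X))
(-84714 + C(93)) + s = (-84714 + (1/2)*(101 + 93)/93) + 105625 = (-84714 + (1/2)*(1/93)*194) + 105625 = (-84714 + 97/93) + 105625 = -7878305/93 + 105625 = 1944820/93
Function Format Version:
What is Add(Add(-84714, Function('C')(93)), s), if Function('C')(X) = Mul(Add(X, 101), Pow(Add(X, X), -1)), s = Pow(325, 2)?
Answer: Rational(1944820, 93) ≈ 20912.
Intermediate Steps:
s = 105625
Function('C')(X) = Mul(Rational(1, 2), Pow(X, -1), Add(101, X)) (Function('C')(X) = Mul(Add(101, X), Pow(Mul(2, X), -1)) = Mul(Add(101, X), Mul(Rational(1, 2), Pow(X, -1))) = Mul(Rational(1, 2), Pow(X, -1), Add(101, X)))
Add(Add(-84714, Function('C')(93)), s) = Add(Add(-84714, Mul(Rational(1, 2), Pow(93, -1), Add(101, 93))), 105625) = Add(Add(-84714, Mul(Rational(1, 2), Rational(1, 93), 194)), 105625) = Add(Add(-84714, Rational(97, 93)), 105625) = Add(Rational(-7878305, 93), 105625) = Rational(1944820, 93)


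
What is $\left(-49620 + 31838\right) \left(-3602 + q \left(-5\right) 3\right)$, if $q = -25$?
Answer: $57382514$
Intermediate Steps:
$\left(-49620 + 31838\right) \left(-3602 + q \left(-5\right) 3\right) = \left(-49620 + 31838\right) \left(-3602 + \left(-25\right) \left(-5\right) 3\right) = - 17782 \left(-3602 + 125 \cdot 3\right) = - 17782 \left(-3602 + 375\right) = \left(-17782\right) \left(-3227\right) = 57382514$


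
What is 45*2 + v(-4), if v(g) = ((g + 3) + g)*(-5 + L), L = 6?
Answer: 85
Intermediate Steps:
v(g) = 3 + 2*g (v(g) = ((g + 3) + g)*(-5 + 6) = ((3 + g) + g)*1 = (3 + 2*g)*1 = 3 + 2*g)
45*2 + v(-4) = 45*2 + (3 + 2*(-4)) = 90 + (3 - 8) = 90 - 5 = 85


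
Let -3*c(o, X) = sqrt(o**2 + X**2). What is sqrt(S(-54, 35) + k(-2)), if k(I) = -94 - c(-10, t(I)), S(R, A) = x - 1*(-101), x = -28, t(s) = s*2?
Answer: sqrt(-189 + 6*sqrt(29))/3 ≈ 4.1725*I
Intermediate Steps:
t(s) = 2*s
S(R, A) = 73 (S(R, A) = -28 - 1*(-101) = -28 + 101 = 73)
c(o, X) = -sqrt(X**2 + o**2)/3 (c(o, X) = -sqrt(o**2 + X**2)/3 = -sqrt(X**2 + o**2)/3)
k(I) = -94 + sqrt(100 + 4*I**2)/3 (k(I) = -94 - (-1)*sqrt((2*I)**2 + (-10)**2)/3 = -94 - (-1)*sqrt(4*I**2 + 100)/3 = -94 - (-1)*sqrt(100 + 4*I**2)/3 = -94 + sqrt(100 + 4*I**2)/3)
sqrt(S(-54, 35) + k(-2)) = sqrt(73 + (-94 + 2*sqrt(25 + (-2)**2)/3)) = sqrt(73 + (-94 + 2*sqrt(25 + 4)/3)) = sqrt(73 + (-94 + 2*sqrt(29)/3)) = sqrt(-21 + 2*sqrt(29)/3)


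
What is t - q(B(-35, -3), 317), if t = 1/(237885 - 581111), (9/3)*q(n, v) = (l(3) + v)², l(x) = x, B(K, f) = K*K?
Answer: -35146342403/1029678 ≈ -34133.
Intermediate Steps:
B(K, f) = K²
q(n, v) = (3 + v)²/3
t = -1/343226 (t = 1/(-343226) = -1/343226 ≈ -2.9135e-6)
t - q(B(-35, -3), 317) = -1/343226 - (3 + 317)²/3 = -1/343226 - 320²/3 = -1/343226 - 102400/3 = -35146342403/1029678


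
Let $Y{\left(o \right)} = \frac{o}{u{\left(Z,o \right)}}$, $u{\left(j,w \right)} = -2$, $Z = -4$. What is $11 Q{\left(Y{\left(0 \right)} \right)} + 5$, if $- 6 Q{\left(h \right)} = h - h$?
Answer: $5$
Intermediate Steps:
$Y{\left(o \right)} = - \frac{o}{2}$ ($Y{\left(o \right)} = \frac{o}{-2} = o \left(- \frac{1}{2}\right) = - \frac{o}{2}$)
$Q{\left(h \right)} = 0$ ($Q{\left(h \right)} = - \frac{h - h}{6} = \left(- \frac{1}{6}\right) 0 = 0$)
$11 Q{\left(Y{\left(0 \right)} \right)} + 5 = 11 \cdot 0 + 5 = 0 + 5 = 5$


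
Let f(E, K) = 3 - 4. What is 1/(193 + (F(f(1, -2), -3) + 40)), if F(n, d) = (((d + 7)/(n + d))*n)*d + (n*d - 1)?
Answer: 1/232 ≈ 0.0043103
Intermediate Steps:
f(E, K) = -1
F(n, d) = -1 + d*n + d*n*(7 + d)/(d + n) (F(n, d) = (((7 + d)/(d + n))*n)*d + (d*n - 1) = (((7 + d)/(d + n))*n)*d + (-1 + d*n) = (n*(7 + d)/(d + n))*d + (-1 + d*n) = d*n*(7 + d)/(d + n) + (-1 + d*n) = -1 + d*n + d*n*(7 + d)/(d + n))
1/(193 + (F(f(1, -2), -3) + 40)) = 1/(193 + ((-1*(-3) - 1*(-1) - 3*(-1)² + 2*(-1)*(-3)² + 7*(-3)*(-1))/(-3 - 1) + 40)) = 1/(193 + ((3 + 1 - 3*1 + 2*(-1)*9 + 21)/(-4) + 40)) = 1/(193 + (-(3 + 1 - 3 - 18 + 21)/4 + 40)) = 1/(193 + (-¼*4 + 40)) = 1/(193 + (-1 + 40)) = 1/(193 + 39) = 1/232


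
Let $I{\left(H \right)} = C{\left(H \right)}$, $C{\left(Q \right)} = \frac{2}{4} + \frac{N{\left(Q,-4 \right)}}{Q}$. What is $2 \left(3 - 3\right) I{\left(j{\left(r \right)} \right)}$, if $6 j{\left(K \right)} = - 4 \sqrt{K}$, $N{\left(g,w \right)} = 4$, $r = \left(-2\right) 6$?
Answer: $0$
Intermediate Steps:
$r = -12$
$j{\left(K \right)} = - \frac{2 \sqrt{K}}{3}$ ($j{\left(K \right)} = \frac{\left(-4\right) \sqrt{K}}{6} = - \frac{2 \sqrt{K}}{3}$)
$C{\left(Q \right)} = \frac{1}{2} + \frac{4}{Q}$ ($C{\left(Q \right)} = \frac{2}{4} + \frac{4}{Q} = 2 \cdot \frac{1}{4} + \frac{4}{Q} = \frac{1}{2} + \frac{4}{Q}$)
$I{\left(H \right)} = \frac{8 + H}{2 H}$
$2 \left(3 - 3\right) I{\left(j{\left(r \right)} \right)} = 2 \left(3 - 3\right) \frac{8 - \frac{2 \sqrt{-12}}{3}}{2 \left(- \frac{2 \sqrt{-12}}{3}\right)} = 2 \cdot 0 \frac{8 - \frac{2 \cdot 2 i \sqrt{3}}{3}}{2 \left(- \frac{2 \cdot 2 i \sqrt{3}}{3}\right)} = 0 \frac{8 - \frac{4 i \sqrt{3}}{3}}{2 \left(- \frac{4 i \sqrt{3}}{3}\right)} = 0 \frac{\frac{i \sqrt{3}}{4} \left(8 - \frac{4 i \sqrt{3}}{3}\right)}{2} = 0 \frac{i \sqrt{3} \left(8 - \frac{4 i \sqrt{3}}{3}\right)}{8} = 0$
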